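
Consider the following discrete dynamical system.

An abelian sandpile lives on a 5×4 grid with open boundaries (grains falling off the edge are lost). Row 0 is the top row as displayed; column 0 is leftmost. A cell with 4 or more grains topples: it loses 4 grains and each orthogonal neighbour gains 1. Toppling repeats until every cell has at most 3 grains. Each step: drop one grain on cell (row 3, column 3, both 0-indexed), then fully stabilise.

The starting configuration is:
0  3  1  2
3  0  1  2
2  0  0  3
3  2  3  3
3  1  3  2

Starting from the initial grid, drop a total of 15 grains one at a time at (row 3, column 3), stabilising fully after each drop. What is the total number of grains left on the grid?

33

step 0: 0  3  1  2
3  0  1  2
2  0  0  3
3  2  3  3
3  1  3  2
step 1: 0  3  1  2
3  0  1  3
2  0  2  0
3  3  1  3
3  2  1  0
step 2: 0  3  1  2
3  0  1  3
2  0  2  1
3  3  2  0
3  2  1  1
step 3: 0  3  1  2
3  0  1  3
2  0  2  1
3  3  2  1
3  2  1  1
step 4: 0  3  1  2
3  0  1  3
2  0  2  1
3  3  2  2
3  2  1  1
step 5: 0  3  1  2
3  0  1  3
2  0  2  1
3  3  2  3
3  2  1  1
step 6: 0  3  1  2
3  0  1  3
2  0  2  2
3  3  3  0
3  2  1  2
step 7: 0  3  1  2
3  0  1  3
2  0  2  2
3  3  3  1
3  2  1  2
step 8: 0  3  1  2
3  0  1  3
2  0  2  2
3  3  3  2
3  2  1  2
step 9: 0  3  1  2
3  0  1  3
2  0  2  2
3  3  3  3
3  2  1  2
step 10: 0  3  1  2
3  0  1  3
3  1  3  3
1  2  1  1
1  0  3  3
step 11: 0  3  1  2
3  0  1  3
3  1  3  3
1  2  1  2
1  0  3  3
step 12: 0  3  1  2
3  0  1  3
3  1  3  3
1  2  1  3
1  0  3  3
step 13: 0  3  1  3
3  0  3  0
3  2  1  2
1  3  0  3
1  1  1  1
step 14: 0  3  1  3
3  0  3  0
3  2  1  3
1  3  1  0
1  1  1  2
step 15: 0  3  1  3
3  0  3  0
3  2  1  3
1  3  1  1
1  1  1  2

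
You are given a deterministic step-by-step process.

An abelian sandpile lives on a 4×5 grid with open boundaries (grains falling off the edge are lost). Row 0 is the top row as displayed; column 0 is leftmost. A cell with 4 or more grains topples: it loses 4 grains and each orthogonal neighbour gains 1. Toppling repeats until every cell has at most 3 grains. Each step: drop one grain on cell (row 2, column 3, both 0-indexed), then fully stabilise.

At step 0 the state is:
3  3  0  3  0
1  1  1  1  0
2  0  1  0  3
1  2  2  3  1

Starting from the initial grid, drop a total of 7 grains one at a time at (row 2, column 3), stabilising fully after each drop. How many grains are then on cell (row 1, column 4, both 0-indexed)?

0) 3  3  0  3  0
1  1  1  1  0
2  0  1  0  3
1  2  2  3  1
1) 3  3  0  3  0
1  1  1  1  0
2  0  1  1  3
1  2  2  3  1
2) 3  3  0  3  0
1  1  1  1  0
2  0  1  2  3
1  2  2  3  1
3) 3  3  0  3  0
1  1  1  1  0
2  0  1  3  3
1  2  2  3  1
4) 3  3  0  3  0
1  1  1  2  1
2  0  2  2  0
1  2  3  0  3
5) 3  3  0  3  0
1  1  1  2  1
2  0  2  3  0
1  2  3  0  3
6) 3  3  0  3  0
1  1  1  3  1
2  0  3  0  1
1  2  3  1  3
7) 3  3  0  3  0
1  1  1  3  1
2  0  3  1  1
1  2  3  1  3

1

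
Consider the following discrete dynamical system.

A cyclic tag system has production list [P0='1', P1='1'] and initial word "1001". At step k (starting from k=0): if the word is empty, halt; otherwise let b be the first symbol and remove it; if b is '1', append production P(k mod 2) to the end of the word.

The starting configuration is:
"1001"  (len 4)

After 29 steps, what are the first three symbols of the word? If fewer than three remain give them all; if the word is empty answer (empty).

[0] "1001"  (len 4)
[1] "0011"  (len 4)
[2] "011"  (len 3)
[3] "11"  (len 2)
[4] "11"  (len 2)
[5] "11"  (len 2)
[6] "11"  (len 2)
[7] "11"  (len 2)
[8] "11"  (len 2)
[9] "11"  (len 2)
[10] "11"  (len 2)
[11] "11"  (len 2)
[12] "11"  (len 2)
[13] "11"  (len 2)
[14] "11"  (len 2)
[15] "11"  (len 2)
[16] "11"  (len 2)
[17] "11"  (len 2)
[18] "11"  (len 2)
[19] "11"  (len 2)
[20] "11"  (len 2)
[21] "11"  (len 2)
[22] "11"  (len 2)
[23] "11"  (len 2)
[24] "11"  (len 2)
[25] "11"  (len 2)
[26] "11"  (len 2)
[27] "11"  (len 2)
[28] "11"  (len 2)
[29] "11"  (len 2)

11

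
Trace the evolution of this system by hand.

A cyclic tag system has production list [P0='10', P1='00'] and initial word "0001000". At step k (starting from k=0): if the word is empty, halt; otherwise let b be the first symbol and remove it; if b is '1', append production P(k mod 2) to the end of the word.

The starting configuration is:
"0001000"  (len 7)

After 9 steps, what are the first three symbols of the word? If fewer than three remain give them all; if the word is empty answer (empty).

(empty)

0) "0001000"  (len 7)
1) "001000"  (len 6)
2) "01000"  (len 5)
3) "1000"  (len 4)
4) "00000"  (len 5)
5) "0000"  (len 4)
6) "000"  (len 3)
7) "00"  (len 2)
8) "0"  (len 1)
9) (halted — word empty)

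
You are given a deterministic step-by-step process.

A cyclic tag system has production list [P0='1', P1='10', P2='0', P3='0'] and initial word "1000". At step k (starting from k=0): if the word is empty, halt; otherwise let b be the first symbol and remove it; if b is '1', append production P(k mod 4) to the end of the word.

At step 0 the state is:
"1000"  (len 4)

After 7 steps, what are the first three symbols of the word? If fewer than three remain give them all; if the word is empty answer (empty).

t=0: "1000"  (len 4)
t=1: "0001"  (len 4)
t=2: "001"  (len 3)
t=3: "01"  (len 2)
t=4: "1"  (len 1)
t=5: "1"  (len 1)
t=6: "10"  (len 2)
t=7: "00"  (len 2)

00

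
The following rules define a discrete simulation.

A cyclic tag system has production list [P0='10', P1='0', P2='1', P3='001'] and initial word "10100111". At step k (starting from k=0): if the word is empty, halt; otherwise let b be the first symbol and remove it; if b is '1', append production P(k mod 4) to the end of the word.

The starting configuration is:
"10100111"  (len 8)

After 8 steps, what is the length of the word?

8

t=0: "10100111"  (len 8)
t=1: "010011110"  (len 9)
t=2: "10011110"  (len 8)
t=3: "00111101"  (len 8)
t=4: "0111101"  (len 7)
t=5: "111101"  (len 6)
t=6: "111010"  (len 6)
t=7: "110101"  (len 6)
t=8: "10101001"  (len 8)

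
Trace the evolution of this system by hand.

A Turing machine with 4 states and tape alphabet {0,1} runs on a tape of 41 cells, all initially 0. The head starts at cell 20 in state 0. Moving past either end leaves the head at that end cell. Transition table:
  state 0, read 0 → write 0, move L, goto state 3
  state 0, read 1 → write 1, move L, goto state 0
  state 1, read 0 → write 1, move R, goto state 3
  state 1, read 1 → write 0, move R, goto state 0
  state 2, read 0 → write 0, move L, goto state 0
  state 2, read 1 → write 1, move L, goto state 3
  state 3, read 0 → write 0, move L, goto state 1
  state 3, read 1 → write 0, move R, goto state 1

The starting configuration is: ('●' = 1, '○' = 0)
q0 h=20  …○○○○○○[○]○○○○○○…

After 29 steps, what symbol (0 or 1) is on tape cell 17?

t=0: q0 h=20  …○○○○○○[○]○○○○○○…
t=1: q3 h=19  …○○○○○○[○]○○○○○○…
t=2: q1 h=18  …○○○○○○[○]○○○○○○…
t=3: q3 h=19  …○○○○○●[○]○○○○○○…
t=4: q1 h=18  …○○○○○○[●]○○○○○○…
t=5: q0 h=19  …○○○○○○[○]○○○○○○…
t=6: q3 h=18  …○○○○○○[○]○○○○○○…
t=7: q1 h=17  …○○○○○○[○]○○○○○○…
t=8: q3 h=18  …○○○○○●[○]○○○○○○…
t=9: q1 h=17  …○○○○○○[●]○○○○○○…
t=10: q0 h=18  …○○○○○○[○]○○○○○○…
t=11: q3 h=17  …○○○○○○[○]○○○○○○…
t=12: q1 h=16  …○○○○○○[○]○○○○○○…
t=13: q3 h=17  …○○○○○●[○]○○○○○○…
t=14: q1 h=16  …○○○○○○[●]○○○○○○…
t=15: q0 h=17  …○○○○○○[○]○○○○○○…
t=16: q3 h=16  …○○○○○○[○]○○○○○○…
t=17: q1 h=15  …○○○○○○[○]○○○○○○…
t=18: q3 h=16  …○○○○○●[○]○○○○○○…
t=19: q1 h=15  …○○○○○○[●]○○○○○○…
t=20: q0 h=16  …○○○○○○[○]○○○○○○…
t=21: q3 h=15  …○○○○○○[○]○○○○○○…
t=22: q1 h=14  …○○○○○○[○]○○○○○○…
t=23: q3 h=15  …○○○○○●[○]○○○○○○…
t=24: q1 h=14  …○○○○○○[●]○○○○○○…
t=25: q0 h=15  …○○○○○○[○]○○○○○○…
t=26: q3 h=14  …○○○○○○[○]○○○○○○…
t=27: q1 h=13  …○○○○○○[○]○○○○○○…
t=28: q3 h=14  …○○○○○●[○]○○○○○○…
t=29: q1 h=13  …○○○○○○[●]○○○○○○…

0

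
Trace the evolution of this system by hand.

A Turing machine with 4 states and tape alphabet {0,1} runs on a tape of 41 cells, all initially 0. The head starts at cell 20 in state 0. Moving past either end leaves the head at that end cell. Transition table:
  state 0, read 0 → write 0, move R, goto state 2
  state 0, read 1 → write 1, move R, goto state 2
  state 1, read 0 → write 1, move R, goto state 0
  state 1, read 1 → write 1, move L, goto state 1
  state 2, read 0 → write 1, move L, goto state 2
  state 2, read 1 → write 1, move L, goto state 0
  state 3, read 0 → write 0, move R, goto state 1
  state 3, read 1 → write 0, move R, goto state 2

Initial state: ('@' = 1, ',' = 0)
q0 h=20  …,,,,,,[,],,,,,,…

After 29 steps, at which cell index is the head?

k=0  q0 h=20  …,,,,,,[,],,,,,,…
k=1  q2 h=21  …,,,,,,[,],,,,,,…
k=2  q2 h=20  …,,,,,,[,]@,,,,,…
k=3  q2 h=19  …,,,,,,[,]@@,,,,…
k=4  q2 h=18  …,,,,,,[,]@@@,,,…
k=5  q2 h=17  …,,,,,,[,]@@@@,,…
k=6  q2 h=16  …,,,,,,[,]@@@@@,…
k=7  q2 h=15  …,,,,,,[,]@@@@@@…
k=8  q2 h=14  …,,,,,,[,]@@@@@@…
k=9  q2 h=13  …,,,,,,[,]@@@@@@…
k=10  q2 h=12  …,,,,,,[,]@@@@@@…
k=11  q2 h=11  …,,,,,,[,]@@@@@@…
k=12  q2 h=10  …,,,,,,[,]@@@@@@…
k=13  q2 h= 9  …,,,,,,[,]@@@@@@…
k=14  q2 h= 8  …,,,,,,[,]@@@@@@…
k=15  q2 h= 7  …,,,,,,[,]@@@@@@…
k=16  q2 h= 6  |,,,,,,[,]@@@@@@…
k=17  q2 h= 5  |,,,,,[,]@@@@@@…
k=18  q2 h= 4  |,,,,[,]@@@@@@…
k=19  q2 h= 3  |,,,[,]@@@@@@…
k=20  q2 h= 2  |,,[,]@@@@@@…
k=21  q2 h= 1  |,[,]@@@@@@…
k=22  q2 h= 0  |[,]@@@@@@…
k=23  q2 h= 0  |[@]@@@@@@…
k=24  q0 h= 0  |[@]@@@@@@…
k=25  q2 h= 1  |@[@]@@@@@@…
k=26  q0 h= 0  |[@]@@@@@@…
k=27  q2 h= 1  |@[@]@@@@@@…
k=28  q0 h= 0  |[@]@@@@@@…
k=29  q2 h= 1  |@[@]@@@@@@…

1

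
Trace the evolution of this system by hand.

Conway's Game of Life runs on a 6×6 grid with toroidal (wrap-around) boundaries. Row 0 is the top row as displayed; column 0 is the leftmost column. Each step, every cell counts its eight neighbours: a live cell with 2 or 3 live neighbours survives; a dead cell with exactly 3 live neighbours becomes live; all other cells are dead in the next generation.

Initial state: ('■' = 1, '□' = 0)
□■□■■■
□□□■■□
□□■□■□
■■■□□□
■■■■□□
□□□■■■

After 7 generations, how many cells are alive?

12

k=0  □■□■■■
□□□■■□
□□■□■□
■■■□□□
■■■■□□
□□□■■■
k=1  ■□□□□□
□□□□□□
□□■□■■
■□□□□■
□□□□□□
□□□□□□
k=2  □□□□□□
□□□□□■
■□□□■■
■□□□■■
□□□□□□
□□□□□□
k=3  □□□□□□
■□□□■■
□□□□□□
■□□□■□
□□□□□■
□□□□□□
k=4  □□□□□■
□□□□□■
■□□□■□
□□□□□■
□□□□□■
□□□□□□
k=5  □□□□□□
■□□□■■
■□□□■□
■□□□■■
□□□□□□
□□□□□□
k=6  □□□□□■
■□□□■□
□■□■□□
■□□□■□
□□□□□■
□□□□□□
k=7  □□□□□■
■□□□■■
■■□■■□
■□□□■■
□□□□□■
□□□□□□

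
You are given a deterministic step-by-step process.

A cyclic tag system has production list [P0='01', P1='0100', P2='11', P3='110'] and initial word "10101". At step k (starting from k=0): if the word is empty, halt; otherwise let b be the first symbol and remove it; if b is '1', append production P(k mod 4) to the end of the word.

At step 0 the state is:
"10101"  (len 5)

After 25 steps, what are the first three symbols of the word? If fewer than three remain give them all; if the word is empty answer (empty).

[0] "10101"  (len 5)
[1] "010101"  (len 6)
[2] "10101"  (len 5)
[3] "010111"  (len 6)
[4] "10111"  (len 5)
[5] "011101"  (len 6)
[6] "11101"  (len 5)
[7] "110111"  (len 6)
[8] "10111110"  (len 8)
[9] "011111001"  (len 9)
[10] "11111001"  (len 8)
[11] "111100111"  (len 9)
[12] "11100111110"  (len 11)
[13] "110011111001"  (len 12)
[14] "100111110010100"  (len 15)
[15] "0011111001010011"  (len 16)
[16] "011111001010011"  (len 15)
[17] "11111001010011"  (len 14)
[18] "11110010100110100"  (len 17)
[19] "111001010011010011"  (len 18)
[20] "11001010011010011110"  (len 20)
[21] "100101001101001111001"  (len 21)
[22] "001010011010011110010100"  (len 24)
[23] "01010011010011110010100"  (len 23)
[24] "1010011010011110010100"  (len 22)
[25] "01001101001111001010001"  (len 23)

010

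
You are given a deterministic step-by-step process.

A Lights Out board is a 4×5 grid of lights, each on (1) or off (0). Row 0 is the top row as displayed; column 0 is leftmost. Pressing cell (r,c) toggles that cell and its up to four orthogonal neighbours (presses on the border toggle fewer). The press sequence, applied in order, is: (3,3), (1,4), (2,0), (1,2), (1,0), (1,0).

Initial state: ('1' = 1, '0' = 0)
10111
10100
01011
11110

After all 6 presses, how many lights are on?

8

step 0: 10111
10100
01011
11110
step 1: 10111
10100
01001
11001
step 2: 10110
10111
01000
11001
step 3: 10110
00111
10000
01001
step 4: 10010
01001
10100
01001
step 5: 00010
10001
00100
01001
step 6: 10010
01001
10100
01001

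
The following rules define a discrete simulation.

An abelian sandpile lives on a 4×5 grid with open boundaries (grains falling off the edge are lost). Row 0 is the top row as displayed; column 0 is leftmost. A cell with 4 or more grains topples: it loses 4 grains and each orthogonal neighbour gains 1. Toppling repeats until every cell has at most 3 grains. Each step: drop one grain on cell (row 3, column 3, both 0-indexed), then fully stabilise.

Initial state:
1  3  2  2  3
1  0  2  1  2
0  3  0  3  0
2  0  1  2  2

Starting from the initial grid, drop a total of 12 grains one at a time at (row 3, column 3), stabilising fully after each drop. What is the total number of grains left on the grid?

35

t=0: 1  3  2  2  3
1  0  2  1  2
0  3  0  3  0
2  0  1  2  2
t=1: 1  3  2  2  3
1  0  2  1  2
0  3  0  3  0
2  0  1  3  2
t=2: 1  3  2  2  3
1  0  2  2  2
0  3  1  0  1
2  0  2  1  3
t=3: 1  3  2  2  3
1  0  2  2  2
0  3  1  0  1
2  0  2  2  3
t=4: 1  3  2  2  3
1  0  2  2  2
0  3  1  0  1
2  0  2  3  3
t=5: 1  3  2  2  3
1  0  2  2  2
0  3  1  1  2
2  0  3  1  0
t=6: 1  3  2  2  3
1  0  2  2  2
0  3  1  1  2
2  0  3  2  0
t=7: 1  3  2  2  3
1  0  2  2  2
0  3  1  1  2
2  0  3  3  0
t=8: 1  3  2  2  3
1  0  2  2  2
0  3  2  2  2
2  1  0  1  1
t=9: 1  3  2  2  3
1  0  2  2  2
0  3  2  2  2
2  1  0  2  1
t=10: 1  3  2  2  3
1  0  2  2  2
0  3  2  2  2
2  1  0  3  1
t=11: 1  3  2  2  3
1  0  2  2  2
0  3  2  3  2
2  1  1  0  2
t=12: 1  3  2  2  3
1  0  2  2  2
0  3  2  3  2
2  1  1  1  2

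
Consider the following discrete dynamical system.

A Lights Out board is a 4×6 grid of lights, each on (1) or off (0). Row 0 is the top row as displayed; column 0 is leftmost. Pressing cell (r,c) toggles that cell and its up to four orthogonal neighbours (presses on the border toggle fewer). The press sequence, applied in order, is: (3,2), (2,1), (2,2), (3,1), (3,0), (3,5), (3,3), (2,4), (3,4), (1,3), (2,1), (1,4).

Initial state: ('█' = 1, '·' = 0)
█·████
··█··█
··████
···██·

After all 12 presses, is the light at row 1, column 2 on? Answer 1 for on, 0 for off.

1

0) █·████
··█··█
··████
···██·
1) █·████
··█··█
···███
·██·█·
2) █·████
·██··█
██████
··█·█·
3) █·████
·█···█
█···██
····█·
4) █·████
·█···█
██··██
███·█·
5) █·████
·█···█
·█··██
··█·█·
6) █·████
·█···█
·█··█·
··█··█
7) █·████
·█···█
·█·██·
···███
8) █·████
·█··██
·█···█
···█·█
9) █·████
·█··██
·█··██
····█·
10) █·█·██
·███·█
·█·███
····█·
11) █·█·██
··██·█
█·████
·█··█·
12) █·█··█
··█·█·
█·██·█
·█··█·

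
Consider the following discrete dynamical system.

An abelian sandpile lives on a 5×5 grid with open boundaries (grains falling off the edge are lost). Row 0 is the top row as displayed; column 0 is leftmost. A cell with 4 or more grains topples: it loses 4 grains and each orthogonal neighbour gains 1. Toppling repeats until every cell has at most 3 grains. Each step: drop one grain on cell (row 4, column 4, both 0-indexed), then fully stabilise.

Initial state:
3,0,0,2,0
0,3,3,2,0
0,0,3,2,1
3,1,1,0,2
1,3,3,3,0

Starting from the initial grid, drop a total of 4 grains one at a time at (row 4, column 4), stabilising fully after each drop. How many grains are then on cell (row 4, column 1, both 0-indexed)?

0) 3,0,0,2,0
0,3,3,2,0
0,0,3,2,1
3,1,1,0,2
1,3,3,3,0
1) 3,0,0,2,0
0,3,3,2,0
0,0,3,2,1
3,1,1,0,2
1,3,3,3,1
2) 3,0,0,2,0
0,3,3,2,0
0,0,3,2,1
3,1,1,0,2
1,3,3,3,2
3) 3,0,0,2,0
0,3,3,2,0
0,0,3,2,1
3,1,1,0,2
1,3,3,3,3
4) 3,0,0,2,0
0,3,3,2,0
0,0,3,2,1
3,2,2,1,3
2,0,1,1,1

0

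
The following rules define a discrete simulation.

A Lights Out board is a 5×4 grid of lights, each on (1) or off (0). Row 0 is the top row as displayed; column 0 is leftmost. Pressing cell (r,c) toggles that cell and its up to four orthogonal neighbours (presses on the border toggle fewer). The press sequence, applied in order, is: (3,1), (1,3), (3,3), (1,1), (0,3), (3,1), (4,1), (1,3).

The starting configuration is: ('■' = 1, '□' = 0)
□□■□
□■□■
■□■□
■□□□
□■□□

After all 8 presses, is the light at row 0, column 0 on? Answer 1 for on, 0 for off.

0

gen 0: □□■□
□■□■
■□■□
■□□□
□■□□
gen 1: □□■□
□■□■
■■■□
□■■□
□□□□
gen 2: □□■■
□■■□
■■■■
□■■□
□□□□
gen 3: □□■■
□■■□
■■■□
□■□■
□□□■
gen 4: □■■■
■□□□
■□■□
□■□■
□□□■
gen 5: □■□□
■□□■
■□■□
□■□■
□□□■
gen 6: □■□□
■□□■
■■■□
■□■■
□■□■
gen 7: □■□□
■□□■
■■■□
■■■■
■□■■
gen 8: □■□■
■□■□
■■■■
■■■■
■□■■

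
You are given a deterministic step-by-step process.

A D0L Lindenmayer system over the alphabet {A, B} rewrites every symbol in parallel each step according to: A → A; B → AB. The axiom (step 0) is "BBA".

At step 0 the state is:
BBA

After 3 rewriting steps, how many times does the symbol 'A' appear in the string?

[0] BBA
[1] ABABA
[2] AABAABA
[3] AAABAAABA

7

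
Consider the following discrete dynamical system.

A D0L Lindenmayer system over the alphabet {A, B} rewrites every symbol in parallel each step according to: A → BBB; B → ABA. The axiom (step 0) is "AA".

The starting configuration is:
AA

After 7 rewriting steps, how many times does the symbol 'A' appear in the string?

step 0: AA
step 1: BBBBBB
step 2: ABAABAABAABAABAABA
step 3: BBBABABBBBBBABABBBBBBABABBBBBBABABBBBBBABABBBBBBABABBB
step 4: ABAABAABABBBABABBBABAABAABAABAABAABABBBABABBBABAABAABAABAA…AABAABAABAABABBBABABBBABAABAABAABAABAABABBBABABBBABAABAABA  (len 162)
step 5: BBBABABBBBBBABABBBBBBABABBBABAABAABABBBABABBBABAABAABABBBA…ABBBABAABAABABBBABABBBABAABAABABBBABABBBBBBABABBBBBBABABBB  (len 486)
step 6: ABAABAABABBBABABBBABAABAABAABAABAABABBBABABBBABAABAABAABAA…AABAABAABAABABBBABABBBABAABAABAABAABAABABBBABABBBABAABAABA  (len 1458)
step 7: BBBABABBBBBBABABBBBBBABABBBABAABAABABBBABABBBABAABAABABBBA…ABBBABAABAABABBBABABBBABAABAABABBBABABBBBBBABABBBBBBABABBB  (len 4374)

1596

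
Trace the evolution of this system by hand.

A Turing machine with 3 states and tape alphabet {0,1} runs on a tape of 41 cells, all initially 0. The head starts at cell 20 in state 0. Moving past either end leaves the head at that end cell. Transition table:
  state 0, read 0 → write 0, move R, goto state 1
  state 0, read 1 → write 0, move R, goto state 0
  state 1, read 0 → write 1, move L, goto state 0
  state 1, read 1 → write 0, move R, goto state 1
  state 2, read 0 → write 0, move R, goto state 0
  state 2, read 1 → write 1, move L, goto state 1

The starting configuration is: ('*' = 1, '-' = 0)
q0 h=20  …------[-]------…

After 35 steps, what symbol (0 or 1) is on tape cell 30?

0

t=0: q0 h=20  …------[-]------…
t=1: q1 h=21  …------[-]------…
t=2: q0 h=20  …------[-]*-----…
t=3: q1 h=21  …------[*]------…
t=4: q1 h=22  …------[-]------…
t=5: q0 h=21  …------[-]*-----…
t=6: q1 h=22  …------[*]------…
t=7: q1 h=23  …------[-]------…
t=8: q0 h=22  …------[-]*-----…
t=9: q1 h=23  …------[*]------…
t=10: q1 h=24  …------[-]------…
t=11: q0 h=23  …------[-]*-----…
t=12: q1 h=24  …------[*]------…
t=13: q1 h=25  …------[-]------…
t=14: q0 h=24  …------[-]*-----…
t=15: q1 h=25  …------[*]------…
t=16: q1 h=26  …------[-]------…
t=17: q0 h=25  …------[-]*-----…
t=18: q1 h=26  …------[*]------…
t=19: q1 h=27  …------[-]------…
t=20: q0 h=26  …------[-]*-----…
t=21: q1 h=27  …------[*]------…
t=22: q1 h=28  …------[-]------…
t=23: q0 h=27  …------[-]*-----…
t=24: q1 h=28  …------[*]------…
t=25: q1 h=29  …------[-]------…
t=26: q0 h=28  …------[-]*-----…
t=27: q1 h=29  …------[*]------…
t=28: q1 h=30  …------[-]------…
t=29: q0 h=29  …------[-]*-----…
t=30: q1 h=30  …------[*]------…
t=31: q1 h=31  …------[-]------…
t=32: q0 h=30  …------[-]*-----…
t=33: q1 h=31  …------[*]------…
t=34: q1 h=32  …------[-]------…
t=35: q0 h=31  …------[-]*-----…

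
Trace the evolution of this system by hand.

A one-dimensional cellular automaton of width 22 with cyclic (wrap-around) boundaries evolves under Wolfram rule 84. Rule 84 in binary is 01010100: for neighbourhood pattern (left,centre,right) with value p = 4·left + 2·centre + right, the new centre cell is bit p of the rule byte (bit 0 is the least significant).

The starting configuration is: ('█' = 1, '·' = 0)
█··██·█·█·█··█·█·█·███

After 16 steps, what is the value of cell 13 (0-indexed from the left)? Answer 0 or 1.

0) █··██·█·█·█··█·█·█·███
1) ██··█·█·█·██·█·█·█····
2) ·██·█·█·█··█·█·█·██···
3) ··█·█·█·██·█·█·█··██··
4) ··█·█·█··█·█·█·██··██·
5) ··█·█·██·█·█·█··██··██
6) █·█·█··█·█·█·██··██··█
7) █·█·██·█·█·█··██··██··
8) █·█··█·█·█·██··██··██·
9) █·██·█·█·█··██··██··█·
10) █··█·█·█·██··██··██·█·
11) ██·█·█·█··██··██··█·█·
12) ·█·█·█·██··██··██·█·█·
13) ·█·█·█··██··██··█·█·██
14) ·█·█·██··██··██·█·█··█
15) ·█·█··██··██··█·█·██·█
16) ·█·██··██··██·█·█··█·█

0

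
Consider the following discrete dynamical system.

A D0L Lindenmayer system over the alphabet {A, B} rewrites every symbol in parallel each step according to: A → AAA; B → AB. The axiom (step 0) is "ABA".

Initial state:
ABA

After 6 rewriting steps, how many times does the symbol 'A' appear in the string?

1822

k=0  ABA
k=1  AAAABAAA
k=2  AAAAAAAAAAAAABAAAAAAAAA
k=3  AAAAAAAAAAAAAAAAAAAAAAAAAAAAAAAAAAAAAAAABAAAAAAAAAAAAAAAAAAAAAAAAAAA
k=4  AAAAAAAAAAAAAAAAAAAAAAAAAAAAAAAAAAAAAAAAAAAAAAAAAAAAAAAAAA…AAAAAAAAAAAAAAAAAAAAAAAAAAAAAAAAAAAAAAAAAAAAAAAAAAAAAAAAAA  (len 203)
k=5  AAAAAAAAAAAAAAAAAAAAAAAAAAAAAAAAAAAAAAAAAAAAAAAAAAAAAAAAAA…AAAAAAAAAAAAAAAAAAAAAAAAAAAAAAAAAAAAAAAAAAAAAAAAAAAAAAAAAA  (len 608)
k=6  AAAAAAAAAAAAAAAAAAAAAAAAAAAAAAAAAAAAAAAAAAAAAAAAAAAAAAAAAA…AAAAAAAAAAAAAAAAAAAAAAAAAAAAAAAAAAAAAAAAAAAAAAAAAAAAAAAAAA  (len 1823)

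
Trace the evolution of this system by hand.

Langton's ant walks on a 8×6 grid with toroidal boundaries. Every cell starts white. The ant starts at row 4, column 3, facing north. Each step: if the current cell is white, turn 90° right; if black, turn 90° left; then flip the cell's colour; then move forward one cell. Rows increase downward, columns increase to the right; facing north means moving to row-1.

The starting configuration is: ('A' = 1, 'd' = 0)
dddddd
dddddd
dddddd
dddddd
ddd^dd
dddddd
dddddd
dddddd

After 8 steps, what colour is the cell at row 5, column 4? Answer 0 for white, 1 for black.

1

gen 0: dddddd
dddddd
dddddd
dddddd
ddd^dd
dddddd
dddddd
dddddd
gen 1: dddddd
dddddd
dddddd
dddddd
dddA>d
dddddd
dddddd
dddddd
gen 2: dddddd
dddddd
dddddd
dddddd
dddAAd
ddddvd
dddddd
dddddd
gen 3: dddddd
dddddd
dddddd
dddddd
dddAAd
ddd<Ad
dddddd
dddddd
gen 4: dddddd
dddddd
dddddd
dddddd
ddd^Ad
dddAAd
dddddd
dddddd
gen 5: dddddd
dddddd
dddddd
dddddd
dd<dAd
dddAAd
dddddd
dddddd
gen 6: dddddd
dddddd
dddddd
dd^ddd
ddAdAd
dddAAd
dddddd
dddddd
gen 7: dddddd
dddddd
dddddd
ddA>dd
ddAdAd
dddAAd
dddddd
dddddd
gen 8: dddddd
dddddd
dddddd
ddAAdd
ddAvAd
dddAAd
dddddd
dddddd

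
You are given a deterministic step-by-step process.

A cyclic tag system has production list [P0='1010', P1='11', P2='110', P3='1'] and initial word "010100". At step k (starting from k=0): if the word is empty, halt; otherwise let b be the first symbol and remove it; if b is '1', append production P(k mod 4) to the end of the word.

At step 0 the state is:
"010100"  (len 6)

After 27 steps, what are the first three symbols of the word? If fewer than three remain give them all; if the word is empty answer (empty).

111

step 0: "010100"  (len 6)
step 1: "10100"  (len 5)
step 2: "010011"  (len 6)
step 3: "10011"  (len 5)
step 4: "00111"  (len 5)
step 5: "0111"  (len 4)
step 6: "111"  (len 3)
step 7: "11110"  (len 5)
step 8: "11101"  (len 5)
step 9: "11011010"  (len 8)
step 10: "101101011"  (len 9)
step 11: "01101011110"  (len 11)
step 12: "1101011110"  (len 10)
step 13: "1010111101010"  (len 13)
step 14: "01011110101011"  (len 14)
step 15: "1011110101011"  (len 13)
step 16: "0111101010111"  (len 13)
step 17: "111101010111"  (len 12)
step 18: "1110101011111"  (len 13)
step 19: "110101011111110"  (len 15)
step 20: "101010111111101"  (len 15)
step 21: "010101111111011010"  (len 18)
step 22: "10101111111011010"  (len 17)
step 23: "0101111111011010110"  (len 19)
step 24: "101111111011010110"  (len 18)
step 25: "011111110110101101010"  (len 21)
step 26: "11111110110101101010"  (len 20)
step 27: "1111110110101101010110"  (len 22)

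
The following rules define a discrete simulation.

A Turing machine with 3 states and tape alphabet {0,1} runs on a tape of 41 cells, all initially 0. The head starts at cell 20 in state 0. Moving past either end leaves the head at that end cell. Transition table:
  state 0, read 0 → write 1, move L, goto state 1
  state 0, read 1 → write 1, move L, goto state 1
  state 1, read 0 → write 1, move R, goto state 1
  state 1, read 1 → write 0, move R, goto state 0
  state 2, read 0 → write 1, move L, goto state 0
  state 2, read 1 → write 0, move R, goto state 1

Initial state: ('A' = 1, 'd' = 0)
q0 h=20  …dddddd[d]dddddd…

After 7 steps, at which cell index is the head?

21

t=0: q0 h=20  …dddddd[d]dddddd…
t=1: q1 h=19  …dddddd[d]Addddd…
t=2: q1 h=20  …dddddA[A]dddddd…
t=3: q0 h=21  …ddddAd[d]dddddd…
t=4: q1 h=20  …dddddA[d]Addddd…
t=5: q1 h=21  …ddddAA[A]dddddd…
t=6: q0 h=22  …dddAAd[d]dddddd…
t=7: q1 h=21  …ddddAA[d]Addddd…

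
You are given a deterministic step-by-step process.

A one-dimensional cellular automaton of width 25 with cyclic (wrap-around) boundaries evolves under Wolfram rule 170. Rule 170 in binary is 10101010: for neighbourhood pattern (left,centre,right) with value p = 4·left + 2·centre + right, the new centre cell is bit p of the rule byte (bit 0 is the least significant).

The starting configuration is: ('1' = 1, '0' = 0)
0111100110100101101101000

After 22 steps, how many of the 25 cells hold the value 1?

k=0  0111100110100101101101000
k=1  1111001101001011011010000
k=2  1110011010010110110100001
k=3  1100110100101101101000011
k=4  1001101001011011010000111
k=5  0011010010110110100001111
k=6  0110100101101101000011110
k=7  1101001011011010000111100
k=8  1010010110110100001111001
k=9  0100101101101000011110011
k=10  1001011011010000111100110
k=11  0010110110100001111001101
k=12  0101101101000011110011010
k=13  1011011010000111100110100
k=14  0110110100001111001101001
k=15  1101101000011110011010010
k=16  1011010000111100110100101
k=17  0110100001111001101001011
k=18  1101000011110011010010110
k=19  1010000111100110100101101
k=20  0100001111001101001011011
k=21  1000011110011010010110110
k=22  0000111100110100101101101

13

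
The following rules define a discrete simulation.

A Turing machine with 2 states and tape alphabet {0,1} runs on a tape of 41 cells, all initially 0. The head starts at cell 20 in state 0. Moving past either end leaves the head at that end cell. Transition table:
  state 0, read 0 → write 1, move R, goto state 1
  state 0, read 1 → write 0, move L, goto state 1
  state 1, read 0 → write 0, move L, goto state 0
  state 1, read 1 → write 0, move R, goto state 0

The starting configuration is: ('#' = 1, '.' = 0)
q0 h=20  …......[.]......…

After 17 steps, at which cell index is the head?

13

t=0: q0 h=20  …......[.]......…
t=1: q1 h=21  ….....#[.]......…
t=2: q0 h=20  …......[#]......…
t=3: q1 h=19  …......[.]......…
t=4: q0 h=18  …......[.]......…
t=5: q1 h=19  ….....#[.]......…
t=6: q0 h=18  …......[#]......…
t=7: q1 h=17  …......[.]......…
t=8: q0 h=16  …......[.]......…
t=9: q1 h=17  ….....#[.]......…
t=10: q0 h=16  …......[#]......…
t=11: q1 h=15  …......[.]......…
t=12: q0 h=14  …......[.]......…
t=13: q1 h=15  ….....#[.]......…
t=14: q0 h=14  …......[#]......…
t=15: q1 h=13  …......[.]......…
t=16: q0 h=12  …......[.]......…
t=17: q1 h=13  ….....#[.]......…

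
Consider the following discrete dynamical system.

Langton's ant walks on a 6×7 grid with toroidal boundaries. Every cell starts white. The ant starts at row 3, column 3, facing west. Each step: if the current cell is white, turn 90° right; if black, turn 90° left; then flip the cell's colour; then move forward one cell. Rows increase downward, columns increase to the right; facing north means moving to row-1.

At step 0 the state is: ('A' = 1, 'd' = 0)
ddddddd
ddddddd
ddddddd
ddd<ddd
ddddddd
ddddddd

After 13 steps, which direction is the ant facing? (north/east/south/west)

step 0: ddddddd
ddddddd
ddddddd
ddd<ddd
ddddddd
ddddddd
step 1: ddddddd
ddddddd
ddd^ddd
dddAddd
ddddddd
ddddddd
step 2: ddddddd
ddddddd
dddA>dd
dddAddd
ddddddd
ddddddd
step 3: ddddddd
ddddddd
dddAAdd
dddAvdd
ddddddd
ddddddd
step 4: ddddddd
ddddddd
dddAAdd
ddd<Add
ddddddd
ddddddd
step 5: ddddddd
ddddddd
dddAAdd
ddddAdd
dddvddd
ddddddd
step 6: ddddddd
ddddddd
dddAAdd
ddddAdd
dd<Addd
ddddddd
step 7: ddddddd
ddddddd
dddAAdd
dd^dAdd
ddAAddd
ddddddd
step 8: ddddddd
ddddddd
dddAAdd
ddA>Add
ddAAddd
ddddddd
step 9: ddddddd
ddddddd
dddAAdd
ddAAAdd
ddAvddd
ddddddd
step 10: ddddddd
ddddddd
dddAAdd
ddAAAdd
ddAd>dd
ddddddd
step 11: ddddddd
ddddddd
dddAAdd
ddAAAdd
ddAdAdd
ddddvdd
step 12: ddddddd
ddddddd
dddAAdd
ddAAAdd
ddAdAdd
ddd<Add
step 13: ddddddd
ddddddd
dddAAdd
ddAAAdd
ddA^Add
dddAAdd

north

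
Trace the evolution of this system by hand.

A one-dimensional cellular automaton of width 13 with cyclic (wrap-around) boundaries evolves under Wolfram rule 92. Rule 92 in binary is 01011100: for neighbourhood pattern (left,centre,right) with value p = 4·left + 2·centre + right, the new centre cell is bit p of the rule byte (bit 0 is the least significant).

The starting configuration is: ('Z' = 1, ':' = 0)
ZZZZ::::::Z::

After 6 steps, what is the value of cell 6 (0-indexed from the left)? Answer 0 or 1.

0) ZZZZ::::::Z::
1) Z::ZZ:::::ZZ:
2) ZZ:ZZZ::::ZZ:
3) ZZ:Z:ZZ:::ZZ:
4) ZZ:Z:ZZZ::ZZ:
5) ZZ:Z:Z:ZZ:ZZ:
6) ZZ:Z:Z:ZZ:ZZ:

0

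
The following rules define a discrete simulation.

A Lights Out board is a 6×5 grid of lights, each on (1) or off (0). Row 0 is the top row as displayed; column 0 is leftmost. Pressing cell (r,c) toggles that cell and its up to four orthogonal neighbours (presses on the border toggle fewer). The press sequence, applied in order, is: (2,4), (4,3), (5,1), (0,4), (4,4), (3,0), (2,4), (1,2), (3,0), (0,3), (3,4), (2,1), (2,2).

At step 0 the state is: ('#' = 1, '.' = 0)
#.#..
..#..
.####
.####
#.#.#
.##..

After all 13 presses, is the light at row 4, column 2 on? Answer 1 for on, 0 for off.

gen 0: #.#..
..#..
.####
.####
#.#.#
.##..
gen 1: #.#..
..#.#
.##..
.###.
#.#.#
.##..
gen 2: #.#..
..#.#
.##..
.##..
#..#.
.###.
gen 3: #.#..
..#.#
.##..
.##..
##.#.
#..#.
gen 4: #.###
..#..
.##..
.##..
##.#.
#..#.
gen 5: #.###
..#..
.##..
.##.#
##..#
#..##
gen 6: #.###
..#..
###..
#.#.#
.#..#
#..##
gen 7: #.###
..#.#
#####
#.#..
.#..#
#..##
gen 8: #..##
.#.##
##.##
#.#..
.#..#
#..##
gen 9: #..##
.#.##
.#.##
.##..
##..#
#..##
gen 10: #.#..
.#..#
.#.##
.##..
##..#
#..##
gen 11: #.#..
.#..#
.#.#.
.####
##...
#..##
gen 12: #.#..
....#
#.##.
..###
##...
#..##
gen 13: #.#..
..#.#
##...
...##
##...
#..##

0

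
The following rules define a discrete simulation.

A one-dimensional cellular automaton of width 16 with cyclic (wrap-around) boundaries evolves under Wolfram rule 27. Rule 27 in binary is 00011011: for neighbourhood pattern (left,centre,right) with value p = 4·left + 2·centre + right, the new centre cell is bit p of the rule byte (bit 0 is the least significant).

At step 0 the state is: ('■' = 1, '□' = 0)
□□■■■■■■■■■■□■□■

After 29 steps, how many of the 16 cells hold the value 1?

[0] □□■■■■■■■■■■□■□■
[1] ■■■□□□□□□□□□□□□□
[2] ■□□■■■■■■■■■■■■■
[3] □■■■□□□□□□□□□□□□
[4] ■■□□■■■■■■■■■■■■
[5] □□■■■□□□□□□□□□□□
[6] ■■■□□■■■■■■■■■■■
[7] □□□■■■□□□□□□□□□□
[8] ■■■■□□■■■■■■■■■■
[9] □□□□■■■□□□□□□□□□
[10] ■■■■■□□■■■■■■■■■
[11] □□□□□■■■□□□□□□□□
[12] ■■■■■■□□■■■■■■■■
[13] □□□□□□■■■□□□□□□□
[14] ■■■■■■■□□■■■■■■■
[15] □□□□□□□■■■□□□□□□
[16] ■■■■■■■■□□■■■■■■
[17] □□□□□□□□■■■□□□□□
[18] ■■■■■■■■■□□■■■■■
[19] □□□□□□□□□■■■□□□□
[20] ■■■■■■■■■■□□■■■■
[21] □□□□□□□□□□■■■□□□
[22] ■■■■■■■■■■■□□■■■
[23] □□□□□□□□□□□■■■□□
[24] ■■■■■■■■■■■■□□■■
[25] □□□□□□□□□□□□■■■□
[26] ■■■■■■■■■■■■■□□■
[27] □□□□□□□□□□□□□■■■
[28] ■■■■■■■■■■■■■■□□
[29] ■□□□□□□□□□□□□□■■

3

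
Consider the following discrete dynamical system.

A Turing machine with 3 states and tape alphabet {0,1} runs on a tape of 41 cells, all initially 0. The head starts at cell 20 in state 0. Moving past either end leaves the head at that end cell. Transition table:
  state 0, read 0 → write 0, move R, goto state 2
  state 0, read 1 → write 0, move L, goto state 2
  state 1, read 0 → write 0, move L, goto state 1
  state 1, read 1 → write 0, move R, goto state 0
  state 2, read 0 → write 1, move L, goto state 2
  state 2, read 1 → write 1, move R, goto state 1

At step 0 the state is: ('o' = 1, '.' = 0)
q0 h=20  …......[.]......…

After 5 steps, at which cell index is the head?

17

0) q0 h=20  …......[.]......…
1) q2 h=21  …......[.]......…
2) q2 h=20  …......[.]o.....…
3) q2 h=19  …......[.]oo....…
4) q2 h=18  …......[.]ooo...…
5) q2 h=17  …......[.]oooo..…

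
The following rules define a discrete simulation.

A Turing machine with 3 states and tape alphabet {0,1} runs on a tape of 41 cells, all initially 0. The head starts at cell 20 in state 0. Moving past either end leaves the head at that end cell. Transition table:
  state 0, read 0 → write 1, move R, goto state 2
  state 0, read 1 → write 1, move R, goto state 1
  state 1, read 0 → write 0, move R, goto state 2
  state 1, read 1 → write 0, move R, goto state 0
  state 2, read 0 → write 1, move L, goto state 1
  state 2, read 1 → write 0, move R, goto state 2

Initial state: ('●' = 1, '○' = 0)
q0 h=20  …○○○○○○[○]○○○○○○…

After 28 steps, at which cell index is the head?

gen 0: q0 h=20  …○○○○○○[○]○○○○○○…
gen 1: q2 h=21  …○○○○○●[○]○○○○○○…
gen 2: q1 h=20  …○○○○○○[●]●○○○○○…
gen 3: q0 h=21  …○○○○○○[●]○○○○○○…
gen 4: q1 h=22  …○○○○○●[○]○○○○○○…
gen 5: q2 h=23  …○○○○●○[○]○○○○○○…
gen 6: q1 h=22  …○○○○○●[○]●○○○○○…
gen 7: q2 h=23  …○○○○●○[●]○○○○○○…
gen 8: q2 h=24  …○○○●○○[○]○○○○○○…
gen 9: q1 h=23  …○○○○●○[○]●○○○○○…
gen 10: q2 h=24  …○○○●○○[●]○○○○○○…
gen 11: q2 h=25  …○○●○○○[○]○○○○○○…
gen 12: q1 h=24  …○○○●○○[○]●○○○○○…
gen 13: q2 h=25  …○○●○○○[●]○○○○○○…
gen 14: q2 h=26  …○●○○○○[○]○○○○○○…
gen 15: q1 h=25  …○○●○○○[○]●○○○○○…
gen 16: q2 h=26  …○●○○○○[●]○○○○○○…
gen 17: q2 h=27  …●○○○○○[○]○○○○○○…
gen 18: q1 h=26  …○●○○○○[○]●○○○○○…
gen 19: q2 h=27  …●○○○○○[●]○○○○○○…
gen 20: q2 h=28  …○○○○○○[○]○○○○○○…
gen 21: q1 h=27  …●○○○○○[○]●○○○○○…
gen 22: q2 h=28  …○○○○○○[●]○○○○○○…
gen 23: q2 h=29  …○○○○○○[○]○○○○○○…
gen 24: q1 h=28  …○○○○○○[○]●○○○○○…
gen 25: q2 h=29  …○○○○○○[●]○○○○○○…
gen 26: q2 h=30  …○○○○○○[○]○○○○○○…
gen 27: q1 h=29  …○○○○○○[○]●○○○○○…
gen 28: q2 h=30  …○○○○○○[●]○○○○○○…

30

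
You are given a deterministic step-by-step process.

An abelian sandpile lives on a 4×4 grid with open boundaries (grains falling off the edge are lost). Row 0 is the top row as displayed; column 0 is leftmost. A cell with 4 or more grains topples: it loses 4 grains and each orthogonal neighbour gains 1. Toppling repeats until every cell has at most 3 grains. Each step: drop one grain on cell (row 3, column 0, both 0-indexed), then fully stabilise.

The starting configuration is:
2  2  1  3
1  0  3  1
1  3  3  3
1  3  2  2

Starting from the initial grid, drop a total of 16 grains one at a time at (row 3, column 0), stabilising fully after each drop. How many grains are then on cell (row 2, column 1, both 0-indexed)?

k=0  2  2  1  3
1  0  3  1
1  3  3  3
1  3  2  2
k=1  2  2  1  3
1  0  3  1
1  3  3  3
2  3  2  2
k=2  2  2  1  3
1  0  3  1
1  3  3  3
3  3  2  2
k=3  2  2  2  3
1  2  0  3
3  1  3  1
1  2  1  0
k=4  2  2  2  3
1  2  0  3
3  1  3  1
2  2  1  0
k=5  2  2  2  3
1  2  0  3
3  1  3  1
3  2  1  0
k=6  2  2  2  3
2  2  0  3
0  2  3  1
1  3  1  0
k=7  2  2  2  3
2  2  0  3
0  2  3  1
2  3  1  0
k=8  2  2  2  3
2  2  0  3
0  2  3  1
3  3  1  0
k=9  2  2  2  3
2  2  0  3
1  3  3  1
1  0  2  0
k=10  2  2  2  3
2  2  0  3
1  3  3  1
2  0  2  0
k=11  2  2  2  3
2  2  0  3
1  3  3  1
3  0  2  0
k=12  2  2  2  3
2  2  0  3
2  3  3  1
0  1  2  0
k=13  2  2  2  3
2  2  0  3
2  3  3  1
1  1  2  0
k=14  2  2  2  3
2  2  0  3
2  3  3  1
2  1  2  0
k=15  2  2  2  3
2  2  0  3
2  3  3  1
3  1  2  0
k=16  2  2  2  3
2  2  0  3
3  3  3  1
0  2  2  0

3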